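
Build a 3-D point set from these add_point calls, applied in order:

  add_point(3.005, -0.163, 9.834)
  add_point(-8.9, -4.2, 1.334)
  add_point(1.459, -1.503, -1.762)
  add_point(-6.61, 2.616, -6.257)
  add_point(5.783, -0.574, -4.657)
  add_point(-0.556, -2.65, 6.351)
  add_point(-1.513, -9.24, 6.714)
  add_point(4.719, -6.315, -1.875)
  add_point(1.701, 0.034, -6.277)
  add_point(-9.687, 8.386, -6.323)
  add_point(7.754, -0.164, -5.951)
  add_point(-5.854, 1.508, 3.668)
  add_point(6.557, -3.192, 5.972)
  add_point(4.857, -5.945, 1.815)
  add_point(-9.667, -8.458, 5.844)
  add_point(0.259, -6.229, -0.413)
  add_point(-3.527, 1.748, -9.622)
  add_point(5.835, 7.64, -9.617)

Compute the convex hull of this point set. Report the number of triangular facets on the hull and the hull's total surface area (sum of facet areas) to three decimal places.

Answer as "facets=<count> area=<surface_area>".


Extreme-point indices: [0, 1, 6, 7, 9, 10, 11, 12, 13, 14, 16, 17] — 12 of 18 on the boundary.

Per-facet area ½‖(b−a)×(c−a)‖:
  f1: (p17, p0, p9) → 160.0119
  f2: (p16, p17, p9) → 52.4945
  f3: (p16, p17, p10) → 46.8067
  f4: (p11, p0, p9) → 44.2814
  f5: (p12, p0, p6) → 29.9118
  f6: (p12, p17, p10) → 43.8417
  f7: (p12, p17, p0) → 56.1912
  f8: (p14, p11, p9) → 58.0189
  f9: (p14, p0, p6) → 40.5680
  f10: (p14, p11, p0) → 59.4430
  f11: (p7, p16, p10) → 47.7901
  f12: (p7, p12, p10) → 34.2930
  f13: (p7, p14, p6) → 40.4232
  f14: (p7, p14, p16) → 112.4821
  f15: (p1, p16, p9) → 63.7039
  f16: (p1, p14, p9) → 14.5049
  f17: (p1, p14, p16) → 15.6451
  f18: (p13, p12, p6) → 22.8750
  f19: (p13, p7, p6) → 13.9960
  f20: (p13, p7, p12) → 5.1686
Σ area = 962.451

Check V−E+F: 12 − 30 + 20 = 2.

facets=20 area=962.451


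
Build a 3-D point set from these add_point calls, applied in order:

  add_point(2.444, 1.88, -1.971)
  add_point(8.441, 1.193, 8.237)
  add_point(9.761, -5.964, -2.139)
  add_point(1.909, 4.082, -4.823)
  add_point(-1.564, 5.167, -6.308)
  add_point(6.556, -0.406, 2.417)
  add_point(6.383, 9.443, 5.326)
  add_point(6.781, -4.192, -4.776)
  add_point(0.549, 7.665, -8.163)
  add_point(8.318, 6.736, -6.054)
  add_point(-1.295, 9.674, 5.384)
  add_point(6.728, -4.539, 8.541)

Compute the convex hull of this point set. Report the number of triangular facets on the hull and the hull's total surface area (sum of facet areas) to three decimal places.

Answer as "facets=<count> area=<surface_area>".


facets=14 area=660.706

Points on the hull: [1, 2, 4, 6, 7, 8, 9, 10, 11] (9 of 12).

Area of each hull facet:
  f1: (p11, p10, p4) → 103.4240
  f2: (p7, p11, p4) → 83.3380
  f3: (p7, p11, p2) → 22.9225
  f4: (p7, p9, p2) → 22.4285
  f5: (p8, p10, p4) → 23.0482
  f6: (p8, p7, p4) → 23.3645
  f7: (p8, p7, p9) → 45.0104
  f8: (p6, p8, p10) → 52.5136
  f9: (p6, p8, p9) → 47.9317
  f10: (p1, p11, p10) → 36.0496
  f11: (p1, p6, p10) → 33.3865
  f12: (p1, p11, p2) → 33.5251
  f13: (p1, p9, p2) → 80.5938
  f14: (p1, p6, p9) → 53.1700
Σ area = 660.706

Euler: V−E+F = 9−21+14 = 2.


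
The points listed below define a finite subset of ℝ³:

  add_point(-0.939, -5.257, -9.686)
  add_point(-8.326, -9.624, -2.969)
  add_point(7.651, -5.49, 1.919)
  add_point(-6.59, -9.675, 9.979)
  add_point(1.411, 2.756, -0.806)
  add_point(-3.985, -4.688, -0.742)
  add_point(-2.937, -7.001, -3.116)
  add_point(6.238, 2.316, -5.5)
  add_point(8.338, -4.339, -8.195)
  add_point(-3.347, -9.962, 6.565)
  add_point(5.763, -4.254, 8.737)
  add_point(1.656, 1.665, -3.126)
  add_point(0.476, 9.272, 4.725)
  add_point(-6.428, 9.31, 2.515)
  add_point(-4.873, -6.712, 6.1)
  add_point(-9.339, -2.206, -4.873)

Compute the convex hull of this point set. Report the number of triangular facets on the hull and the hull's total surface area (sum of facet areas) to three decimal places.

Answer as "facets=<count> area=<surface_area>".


facets=18 area=1069.403

11 of the 16 inputs are extreme points: [0, 1, 2, 3, 7, 8, 9, 10, 12, 13, 15].

Area of each hull facet:
  f1: (p3, p13, p15) → 116.7808
  f2: (p1, p3, p15) → 48.6502
  f3: (p2, p7, p8) → 36.6824
  f4: (p2, p7, p10) → 33.9865
  f5: (p12, p3, p13) → 73.5030
  f6: (p12, p10, p3) → 101.8477
  f7: (p12, p7, p13) → 48.6755
  f8: (p12, p7, p10) → 93.9102
  f9: (p0, p13, p15) → 67.1245
  f10: (p0, p7, p13) → 92.9474
  f11: (p0, p7, p8) → 35.0011
  f12: (p0, p1, p15) → 37.6359
  f13: (p0, p1, p8) → 40.8518
  f14: (p9, p1, p3) → 24.0379
  f15: (p9, p10, p3) → 23.7550
  f16: (p9, p2, p10) → 39.3146
  f17: (p9, p1, p8) → 96.9158
  f18: (p9, p2, p8) → 57.7831
Σ area = 1069.403

Check V−E+F: 11 − 27 + 18 = 2.


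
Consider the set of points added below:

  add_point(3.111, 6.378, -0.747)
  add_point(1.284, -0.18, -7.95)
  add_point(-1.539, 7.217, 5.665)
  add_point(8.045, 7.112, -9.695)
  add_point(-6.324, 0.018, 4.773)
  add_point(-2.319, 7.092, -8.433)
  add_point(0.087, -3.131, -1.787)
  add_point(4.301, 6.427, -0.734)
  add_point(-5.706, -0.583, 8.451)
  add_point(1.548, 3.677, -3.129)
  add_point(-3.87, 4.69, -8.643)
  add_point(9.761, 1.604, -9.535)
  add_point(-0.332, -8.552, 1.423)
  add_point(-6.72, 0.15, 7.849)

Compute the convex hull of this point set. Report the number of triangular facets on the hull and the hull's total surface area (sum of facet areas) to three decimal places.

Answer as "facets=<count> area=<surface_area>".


11 of the 14 inputs are extreme points: [1, 2, 3, 4, 5, 7, 8, 10, 11, 12, 13].

Facet areas (half cross-product norm):
  f1: (p8, p12, p13) → 7.4748
  f2: (p8, p2, p13) → 6.2388
  f3: (p8, p2, p12) → 54.2692
  f4: (p7, p12, p11) → 89.3229
  f5: (p7, p2, p12) → 67.2934
  f6: (p4, p12, p13) → 15.5816
  f7: (p4, p10, p13) → 8.2202
  f8: (p4, p10, p12) → 78.5413
  f9: (p1, p12, p11) → 51.3817
  f10: (p1, p10, p11) → 26.3972
  f11: (p1, p10, p12) → 40.7238
  f12: (p5, p2, p13) → 62.4324
  f13: (p5, p10, p13) → 24.1402
  f14: (p3, p7, p2) → 15.6916
  f15: (p3, p5, p2) → 73.5511
  f16: (p3, p7, p11) → 28.0878
  f17: (p3, p10, p11) → 35.0457
  f18: (p3, p5, p10) → 12.6934
Σ area = 697.087

Euler characteristic 11−27+18 = 2 ✓

facets=18 area=697.087


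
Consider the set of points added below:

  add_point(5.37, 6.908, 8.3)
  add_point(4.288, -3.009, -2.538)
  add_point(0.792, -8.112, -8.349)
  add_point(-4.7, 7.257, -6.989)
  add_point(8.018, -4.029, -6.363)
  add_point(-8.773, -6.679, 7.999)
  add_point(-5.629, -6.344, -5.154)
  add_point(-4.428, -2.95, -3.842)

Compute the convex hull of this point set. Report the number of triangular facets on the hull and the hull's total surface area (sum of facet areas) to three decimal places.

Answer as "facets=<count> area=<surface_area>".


facets=8 area=805.177

6 of the 8 inputs are extreme points: [0, 2, 3, 4, 5, 6].

Facet areas (half cross-product norm):
  f1: (p0, p4, p5) → 171.8129
  f2: (p0, p3, p5) → 164.8832
  f3: (p0, p3, p4) → 138.7652
  f4: (p2, p4, p5) → 79.5747
  f5: (p2, p3, p4) → 68.6848
  f6: (p6, p3, p5) → 91.6885
  f7: (p6, p2, p5) → 39.3320
  f8: (p6, p2, p3) → 50.4356
Σ area = 805.177

Euler: V−E+F = 6−12+8 = 2.


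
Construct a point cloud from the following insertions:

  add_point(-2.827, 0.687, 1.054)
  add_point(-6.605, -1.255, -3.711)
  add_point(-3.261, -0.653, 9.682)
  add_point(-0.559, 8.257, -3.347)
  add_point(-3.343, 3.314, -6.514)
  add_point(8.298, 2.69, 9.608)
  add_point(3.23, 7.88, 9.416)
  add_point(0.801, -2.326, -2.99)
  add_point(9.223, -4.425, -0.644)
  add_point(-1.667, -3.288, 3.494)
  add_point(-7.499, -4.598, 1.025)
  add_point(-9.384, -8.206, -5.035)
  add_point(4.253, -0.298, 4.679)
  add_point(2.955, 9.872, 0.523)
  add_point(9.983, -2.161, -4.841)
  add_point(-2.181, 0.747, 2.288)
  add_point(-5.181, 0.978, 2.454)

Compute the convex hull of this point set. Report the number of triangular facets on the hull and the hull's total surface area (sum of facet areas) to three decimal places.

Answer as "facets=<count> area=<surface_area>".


Hull vertices (12/17): indices [1, 2, 3, 4, 5, 6, 8, 10, 11, 13, 14, 16].

Facet areas (half cross-product norm):
  f1: (p4, p14, p11) → 94.6437
  f2: (p8, p14, p11) → 47.0051
  f3: (p8, p2, p11) → 137.1778
  f4: (p3, p13, p14) → 40.1054
  f5: (p3, p4, p14) → 46.4887
  f6: (p3, p6, p13) → 19.0639
  f7: (p5, p6, p2) → 38.4888
  f8: (p5, p8, p2) → 75.0328
  f9: (p5, p8, p14) → 26.8710
  f10: (p5, p13, p14) → 87.4739
  f11: (p5, p6, p13) → 32.3912
  f12: (p16, p6, p2) → 41.0105
  f13: (p16, p3, p6) → 62.5405
  f14: (p1, p3, p4) → 16.9024
  f15: (p1, p16, p3) → 34.2604
  f16: (p1, p4, p11) → 14.9841
  f17: (p10, p2, p11) → 7.1251
  f18: (p10, p16, p2) → 23.5787
  f19: (p10, p1, p11) → 20.0622
  f20: (p10, p1, p16) → 16.8103
Σ area = 882.017

Check V−E+F: 12 − 30 + 20 = 2.

facets=20 area=882.017


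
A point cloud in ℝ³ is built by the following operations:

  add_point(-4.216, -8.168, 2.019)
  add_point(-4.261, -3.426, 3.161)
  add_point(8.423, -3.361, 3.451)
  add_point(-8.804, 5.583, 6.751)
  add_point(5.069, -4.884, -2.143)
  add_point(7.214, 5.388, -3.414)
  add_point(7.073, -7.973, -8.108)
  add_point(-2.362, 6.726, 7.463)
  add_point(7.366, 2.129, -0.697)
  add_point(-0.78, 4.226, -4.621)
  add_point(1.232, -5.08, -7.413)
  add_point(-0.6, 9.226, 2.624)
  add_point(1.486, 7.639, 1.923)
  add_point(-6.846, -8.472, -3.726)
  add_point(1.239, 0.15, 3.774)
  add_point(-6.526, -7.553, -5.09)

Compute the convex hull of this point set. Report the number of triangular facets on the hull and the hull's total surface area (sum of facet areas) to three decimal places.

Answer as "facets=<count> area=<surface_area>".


12 of the 16 inputs are extreme points: [0, 2, 3, 5, 6, 7, 9, 10, 11, 12, 13, 15].

Area of each hull facet:
  f1: (p0, p13, p3) → 47.2550
  f2: (p0, p6, p2) → 80.4097
  f3: (p0, p6, p13) → 45.8161
  f4: (p7, p11, p3) → 18.0523
  f5: (p7, p0, p3) → 49.9049
  f6: (p7, p0, p2) → 95.6032
  f7: (p9, p11, p3) → 43.1934
  f8: (p15, p13, p3) → 14.7438
  f9: (p15, p9, p3) → 90.8518
  f10: (p15, p6, p13) → 10.9537
  f11: (p12, p7, p2) → 44.3762
  f12: (p12, p7, p11) → 7.6096
  f13: (p5, p9, p6) → 56.7497
  f14: (p5, p6, p2) → 67.0036
  f15: (p5, p12, p2) → 45.2870
  f16: (p5, p9, p11) → 35.0564
  f17: (p5, p12, p11) → 5.4192
  f18: (p10, p9, p6) → 25.3998
  f19: (p10, p15, p6) → 19.3575
  f20: (p10, p15, p9) → 42.0046
Σ area = 845.047

Check V−E+F: 12 − 30 + 20 = 2.

facets=20 area=845.047


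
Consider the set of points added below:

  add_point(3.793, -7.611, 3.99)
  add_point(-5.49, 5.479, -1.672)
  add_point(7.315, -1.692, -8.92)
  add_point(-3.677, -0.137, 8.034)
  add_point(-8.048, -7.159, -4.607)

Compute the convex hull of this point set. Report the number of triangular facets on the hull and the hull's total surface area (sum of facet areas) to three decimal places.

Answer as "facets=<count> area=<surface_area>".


facets=6 area=525.940

5 of the 5 inputs are extreme points: [0, 1, 2, 3, 4].

Triangle areas on the boundary:
  f1: (p1, p2, p4) → 100.7347
  f2: (p0, p2, p4) → 100.8834
  f3: (p3, p1, p4) → 72.6846
  f4: (p3, p0, p4) → 77.7499
  f5: (p3, p1, p2) → 92.9032
  f6: (p3, p0, p2) → 80.9846
Σ area = 525.940

Euler characteristic 5−9+6 = 2 ✓


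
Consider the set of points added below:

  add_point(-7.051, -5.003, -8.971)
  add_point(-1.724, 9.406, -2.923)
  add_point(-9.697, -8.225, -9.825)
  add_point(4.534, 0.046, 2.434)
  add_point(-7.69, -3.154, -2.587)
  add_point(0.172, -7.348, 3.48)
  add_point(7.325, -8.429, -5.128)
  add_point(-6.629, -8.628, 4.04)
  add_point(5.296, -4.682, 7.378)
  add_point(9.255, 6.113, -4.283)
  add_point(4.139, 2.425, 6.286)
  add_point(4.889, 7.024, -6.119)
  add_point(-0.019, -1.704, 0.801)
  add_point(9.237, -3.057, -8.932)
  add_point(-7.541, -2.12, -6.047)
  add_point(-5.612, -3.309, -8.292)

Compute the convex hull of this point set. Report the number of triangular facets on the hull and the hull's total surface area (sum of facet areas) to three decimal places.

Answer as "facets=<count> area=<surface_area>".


13 of the 16 inputs are extreme points: [0, 1, 2, 4, 5, 6, 7, 8, 9, 10, 11, 13, 14].

Area of each hull facet:
  f1: (p11, p1, p9) → 13.7220
  f2: (p7, p6, p2) → 110.8446
  f3: (p0, p1, p2) → 12.4719
  f4: (p0, p11, p2) → 3.6187
  f5: (p0, p11, p1) → 63.0703
  f6: (p13, p11, p9) → 24.7935
  f7: (p13, p8, p9) → 81.1423
  f8: (p13, p6, p8) → 42.4862
  f9: (p13, p6, p2) → 60.1409
  f10: (p13, p11, p2) → 110.4670
  f11: (p4, p7, p2) → 37.6217
  f12: (p4, p7, p1) → 50.8215
  f13: (p10, p7, p1) → 100.9782
  f14: (p10, p7, p8) → 47.0296
  f15: (p10, p1, p9) → 64.7524
  f16: (p10, p8, p9) → 41.8963
  f17: (p5, p6, p8) → 39.1763
  f18: (p5, p7, p8) → 16.1177
  f19: (p5, p7, p6) → 29.0772
  f20: (p14, p1, p2) → 15.3698
  f21: (p14, p4, p2) → 13.1586
  f22: (p14, p4, p1) → 23.9844
Σ area = 1002.741

Euler characteristic 13−33+22 = 2 ✓

facets=22 area=1002.741


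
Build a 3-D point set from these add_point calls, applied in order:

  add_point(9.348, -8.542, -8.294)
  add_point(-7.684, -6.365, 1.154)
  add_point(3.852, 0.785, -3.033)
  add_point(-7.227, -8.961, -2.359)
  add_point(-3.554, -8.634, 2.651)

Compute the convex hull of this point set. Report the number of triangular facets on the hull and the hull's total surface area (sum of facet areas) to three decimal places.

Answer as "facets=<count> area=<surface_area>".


facets=6 area=294.495

Extreme-point indices: [0, 1, 2, 3, 4] — 5 of 5 on the boundary.

Triangle areas on the boundary:
  f1: (p4, p2, p1) → 32.7833
  f2: (p4, p2, p0) → 79.3454
  f3: (p3, p2, p1) → 31.1819
  f4: (p3, p2, p0) → 87.9052
  f5: (p3, p4, p1) → 10.7843
  f6: (p3, p4, p0) → 52.4948
Σ area = 294.495

Check V−E+F: 5 − 9 + 6 = 2.


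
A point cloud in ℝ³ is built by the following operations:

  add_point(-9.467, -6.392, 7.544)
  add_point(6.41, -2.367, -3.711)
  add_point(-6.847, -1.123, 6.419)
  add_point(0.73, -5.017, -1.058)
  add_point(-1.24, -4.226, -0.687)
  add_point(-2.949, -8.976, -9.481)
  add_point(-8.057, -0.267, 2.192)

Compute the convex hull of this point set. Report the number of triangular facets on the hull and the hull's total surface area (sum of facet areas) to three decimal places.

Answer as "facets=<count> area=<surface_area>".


6 of the 7 inputs are extreme points: [0, 1, 2, 3, 5, 6].

Facet areas (half cross-product norm):
  f1: (p5, p6, p0) → 63.1779
  f2: (p5, p6, p1) → 91.1772
  f3: (p2, p1, p0) → 46.0450
  f4: (p2, p6, p0) → 13.0672
  f5: (p2, p6, p1) → 35.1961
  f6: (p3, p1, p0) → 17.4016
  f7: (p3, p5, p0) → 65.4682
  f8: (p3, p5, p1) → 33.7557
Σ area = 365.289

Check V−E+F: 6 − 12 + 8 = 2.

facets=8 area=365.289


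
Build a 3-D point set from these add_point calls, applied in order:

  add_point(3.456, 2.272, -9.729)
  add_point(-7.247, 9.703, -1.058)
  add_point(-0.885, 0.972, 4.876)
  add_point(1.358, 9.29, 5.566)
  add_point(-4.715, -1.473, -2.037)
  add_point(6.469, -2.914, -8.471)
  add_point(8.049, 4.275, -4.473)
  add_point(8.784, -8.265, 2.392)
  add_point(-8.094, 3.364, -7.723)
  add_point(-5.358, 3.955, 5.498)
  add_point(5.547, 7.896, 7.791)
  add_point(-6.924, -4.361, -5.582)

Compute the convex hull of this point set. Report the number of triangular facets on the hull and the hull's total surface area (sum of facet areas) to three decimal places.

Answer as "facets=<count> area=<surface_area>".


facets=18 area=918.455

Extreme-point indices: [0, 1, 2, 3, 5, 6, 7, 8, 9, 10, 11] — 11 of 12 on the boundary.

Facet areas (half cross-product norm):
  f1: (p6, p5, p0) → 21.6746
  f2: (p6, p10, p7) → 91.4136
  f3: (p6, p5, p7) → 51.4542
  f4: (p11, p9, p8) → 53.0562
  f5: (p11, p9, p7) → 119.1681
  f6: (p11, p5, p7) → 84.8307
  f7: (p11, p0, p8) → 46.8659
  f8: (p11, p5, p0) → 39.6074
  f9: (p1, p9, p8) → 40.9642
  f10: (p1, p0, p8) → 54.1223
  f11: (p1, p6, p0) → 56.5461
  f12: (p2, p10, p7) → 67.1042
  f13: (p2, p9, p7) → 6.7890
  f14: (p2, p9, p10) → 26.5773
  f15: (p3, p9, p10) → 18.4633
  f16: (p3, p1, p9) → 37.2427
  f17: (p3, p6, p10) → 31.6676
  f18: (p3, p1, p6) → 70.9081
Σ area = 918.455

Euler characteristic 11−27+18 = 2 ✓


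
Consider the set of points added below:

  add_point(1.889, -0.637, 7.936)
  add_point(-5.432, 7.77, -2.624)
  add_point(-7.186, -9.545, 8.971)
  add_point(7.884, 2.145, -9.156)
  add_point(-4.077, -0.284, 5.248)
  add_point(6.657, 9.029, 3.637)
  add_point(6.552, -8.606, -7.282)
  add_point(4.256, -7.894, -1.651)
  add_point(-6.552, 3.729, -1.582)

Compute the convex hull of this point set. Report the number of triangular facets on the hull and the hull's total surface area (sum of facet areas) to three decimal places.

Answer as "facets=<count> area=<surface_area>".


Points on the hull: [0, 1, 2, 3, 4, 5, 6, 7, 8] (9 of 9).

Per-facet area ½‖(b−a)×(c−a)‖:
  f1: (p1, p5, p3) → 92.5569
  f2: (p6, p1, p3) → 85.8541
  f3: (p6, p5, p3) → 76.4018
  f4: (p4, p0, p2) → 34.1525
  f5: (p4, p1, p2) → 32.1176
  f6: (p4, p0, p5) → 37.4182
  f7: (p4, p1, p5) → 72.4036
  f8: (p7, p0, p2) → 76.3883
  f9: (p7, p6, p2) → 22.5283
  f10: (p7, p0, p5) → 70.5505
  f11: (p7, p6, p5) → 51.6755
  f12: (p8, p1, p2) → 16.6292
  f13: (p8, p6, p2) → 152.9230
  f14: (p8, p6, p1) → 38.0747
Σ area = 859.674

Check V−E+F: 9 − 21 + 14 = 2.

facets=14 area=859.674


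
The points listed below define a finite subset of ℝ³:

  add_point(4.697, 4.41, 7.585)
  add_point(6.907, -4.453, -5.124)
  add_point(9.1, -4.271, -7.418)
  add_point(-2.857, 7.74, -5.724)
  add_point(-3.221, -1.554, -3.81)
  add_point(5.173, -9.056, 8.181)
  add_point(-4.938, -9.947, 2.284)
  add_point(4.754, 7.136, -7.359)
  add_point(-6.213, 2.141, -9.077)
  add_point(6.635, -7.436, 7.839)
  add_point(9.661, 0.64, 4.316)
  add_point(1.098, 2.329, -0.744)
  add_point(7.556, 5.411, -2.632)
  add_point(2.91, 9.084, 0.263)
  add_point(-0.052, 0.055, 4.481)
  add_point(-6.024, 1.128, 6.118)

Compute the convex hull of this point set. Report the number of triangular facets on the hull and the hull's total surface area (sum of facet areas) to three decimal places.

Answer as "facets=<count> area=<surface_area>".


facets=20 area=1009.976

Hull vertices (12/16): indices [0, 2, 3, 5, 6, 7, 8, 9, 10, 12, 13, 15].

Triangle areas on the boundary:
  f1: (p2, p6, p8) → 126.1201
  f2: (p15, p6, p8) → 86.5155
  f3: (p5, p2, p6) → 95.5319
  f4: (p5, p15, p6) → 68.2424
  f5: (p7, p2, p8) → 74.1472
  f6: (p0, p13, p10) → 31.1845
  f7: (p0, p15, p13) → 49.6101
  f8: (p0, p5, p15) → 73.8236
  f9: (p9, p2, p10) → 59.3092
  f10: (p9, p5, p2) → 15.9657
  f11: (p9, p0, p10) → 32.7275
  f12: (p9, p0, p5) → 10.4027
  f13: (p3, p7, p8) → 27.4092
  f14: (p3, p7, p13) → 28.3488
  f15: (p3, p15, p8) → 50.9500
  f16: (p3, p15, p13) → 54.4085
  f17: (p12, p13, p10) → 28.4075
  f18: (p12, p7, p13) → 18.7710
  f19: (p12, p2, p10) → 46.6930
  f20: (p12, p7, p2) → 31.4081
Σ area = 1009.976

Euler characteristic 12−30+20 = 2 ✓


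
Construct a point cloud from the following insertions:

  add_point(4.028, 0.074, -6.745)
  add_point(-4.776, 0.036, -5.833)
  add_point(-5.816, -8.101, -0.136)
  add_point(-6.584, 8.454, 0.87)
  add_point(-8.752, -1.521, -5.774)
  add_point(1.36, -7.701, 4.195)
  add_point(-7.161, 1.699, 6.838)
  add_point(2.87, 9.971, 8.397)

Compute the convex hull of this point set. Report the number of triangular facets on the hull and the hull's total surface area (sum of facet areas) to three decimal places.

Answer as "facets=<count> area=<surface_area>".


facets=12 area=693.413

Hull vertices (8/8): indices [0, 1, 2, 3, 4, 5, 6, 7].

Triangle areas on the boundary:
  f1: (p2, p0, p4) → 58.0916
  f2: (p5, p7, p0) → 115.2169
  f3: (p5, p2, p0) → 56.0215
  f4: (p3, p7, p0) → 93.2809
  f5: (p1, p0, p4) → 6.9901
  f6: (p1, p3, p4) → 23.1341
  f7: (p1, p3, p0) → 47.0541
  f8: (p6, p3, p7) → 53.0270
  f9: (p6, p5, p7) → 84.8339
  f10: (p6, p5, p2) → 49.2837
  f11: (p6, p2, p4) → 53.4176
  f12: (p6, p3, p4) → 53.0613
Σ area = 693.413

Check V−E+F: 8 − 18 + 12 = 2.


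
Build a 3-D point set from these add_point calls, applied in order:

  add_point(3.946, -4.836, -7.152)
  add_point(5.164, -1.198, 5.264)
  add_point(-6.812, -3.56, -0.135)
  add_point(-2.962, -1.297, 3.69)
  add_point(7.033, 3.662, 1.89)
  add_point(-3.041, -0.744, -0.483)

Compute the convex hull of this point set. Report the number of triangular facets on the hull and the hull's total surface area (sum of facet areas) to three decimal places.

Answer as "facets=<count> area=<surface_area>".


6 of the 6 inputs are extreme points: [0, 1, 2, 3, 4, 5].

Facet areas (half cross-product norm):
  f1: (p1, p0, p2) → 74.0729
  f2: (p1, p0, p4) → 38.7944
  f3: (p3, p1, p2) → 15.4962
  f4: (p3, p1, p4) → 25.1519
  f5: (p5, p0, p2) → 23.2203
  f6: (p5, p0, p4) → 56.0992
  f7: (p5, p3, p2) → 9.8416
  f8: (p5, p3, p4) → 23.3163
Σ area = 265.993

Euler characteristic 6−12+8 = 2 ✓

facets=8 area=265.993


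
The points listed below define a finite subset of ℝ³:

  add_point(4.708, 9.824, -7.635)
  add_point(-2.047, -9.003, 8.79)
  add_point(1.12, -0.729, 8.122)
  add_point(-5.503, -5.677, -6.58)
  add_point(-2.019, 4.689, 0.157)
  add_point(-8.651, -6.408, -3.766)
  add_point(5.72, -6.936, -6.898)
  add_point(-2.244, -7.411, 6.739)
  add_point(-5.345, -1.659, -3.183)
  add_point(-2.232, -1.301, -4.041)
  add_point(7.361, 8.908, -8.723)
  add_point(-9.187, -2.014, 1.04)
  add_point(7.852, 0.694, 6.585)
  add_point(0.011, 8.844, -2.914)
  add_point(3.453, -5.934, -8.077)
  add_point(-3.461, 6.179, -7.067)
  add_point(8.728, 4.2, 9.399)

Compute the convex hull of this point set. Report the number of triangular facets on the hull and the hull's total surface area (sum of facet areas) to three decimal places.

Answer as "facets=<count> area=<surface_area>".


facets=24 area=1046.103

Extreme-point indices: [0, 1, 2, 3, 4, 5, 6, 10, 11, 12, 13, 14, 15, 16] — 14 of 17 on the boundary.

Per-facet area ½‖(b−a)×(c−a)‖:
  f1: (p6, p10, p16) → 140.9636
  f2: (p2, p16, p11) → 33.3459
  f3: (p2, p1, p11) → 52.4150
  f4: (p2, p1, p16) → 25.0813
  f5: (p12, p1, p16) → 26.4603
  f6: (p12, p6, p16) → 13.2294
  f7: (p12, p6, p1) → 104.7335
  f8: (p4, p16, p11) → 61.6989
  f9: (p4, p13, p11) → 15.4651
  f10: (p4, p13, p16) → 39.1304
  f11: (p0, p10, p16) → 27.6353
  f12: (p0, p13, p16) → 52.0026
  f13: (p14, p6, p10) → 20.8074
  f14: (p14, p3, p6) → 8.1906
  f15: (p5, p1, p11) → 41.2875
  f16: (p5, p6, p1) → 102.2403
  f17: (p5, p3, p6) → 16.5640
  f18: (p15, p5, p3) → 24.4489
  f19: (p15, p0, p10) → 9.6025
  f20: (p15, p0, p13) → 20.3040
  f21: (p15, p14, p10) → 75.8409
  f22: (p15, p14, p3) → 54.1008
  f23: (p15, p13, p11) → 38.6171
  f24: (p15, p5, p11) → 41.9374
Σ area = 1046.103

Euler characteristic 14−36+24 = 2 ✓


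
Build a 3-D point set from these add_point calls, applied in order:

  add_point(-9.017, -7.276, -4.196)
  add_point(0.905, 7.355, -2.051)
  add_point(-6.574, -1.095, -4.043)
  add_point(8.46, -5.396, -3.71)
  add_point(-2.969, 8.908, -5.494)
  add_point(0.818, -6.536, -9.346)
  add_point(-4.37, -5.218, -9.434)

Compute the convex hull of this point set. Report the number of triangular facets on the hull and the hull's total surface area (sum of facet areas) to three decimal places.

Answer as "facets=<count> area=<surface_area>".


facets=10 area=436.903

Hull vertices (7/7): indices [0, 1, 2, 3, 4, 5, 6].

Per-facet area ½‖(b−a)×(c−a)‖:
  f1: (p6, p4, p0) → 53.2380
  f2: (p1, p3, p0) → 119.6563
  f3: (p1, p4, p3) → 34.0261
  f4: (p5, p3, p0) → 47.7393
  f5: (p5, p6, p0) → 16.4951
  f6: (p5, p4, p3) → 78.0657
  f7: (p5, p6, p4) → 39.0483
  f8: (p2, p4, p0) → 5.7370
  f9: (p2, p1, p0) → 14.0521
  f10: (p2, p1, p4) → 28.8450
Σ area = 436.903

Euler characteristic 7−15+10 = 2 ✓


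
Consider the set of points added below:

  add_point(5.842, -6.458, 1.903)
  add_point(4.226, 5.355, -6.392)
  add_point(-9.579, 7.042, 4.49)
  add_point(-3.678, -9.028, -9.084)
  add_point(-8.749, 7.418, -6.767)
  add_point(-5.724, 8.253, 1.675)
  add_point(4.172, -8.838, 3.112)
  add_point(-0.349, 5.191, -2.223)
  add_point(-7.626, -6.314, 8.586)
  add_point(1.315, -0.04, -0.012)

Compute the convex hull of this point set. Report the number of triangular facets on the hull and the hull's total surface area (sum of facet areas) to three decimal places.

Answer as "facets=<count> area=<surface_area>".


8 of the 10 inputs are extreme points: [0, 1, 2, 3, 4, 5, 6, 8].

Facet areas (half cross-product norm):
  f1: (p8, p0, p2) → 106.0441
  f2: (p1, p3, p0) → 100.2237
  f3: (p6, p8, p0) → 18.2189
  f4: (p6, p3, p0) → 22.8294
  f5: (p6, p3, p8) → 95.2463
  f6: (p5, p0, p2) → 44.1902
  f7: (p5, p1, p0) → 95.0146
  f8: (p4, p1, p3) → 102.8595
  f9: (p4, p5, p1) → 55.5800
  f10: (p4, p5, p2) → 21.4719
  f11: (p4, p8, p2) → 75.7100
  f12: (p4, p3, p8) → 149.9374
Σ area = 887.326

Euler characteristic 8−18+12 = 2 ✓

facets=12 area=887.326


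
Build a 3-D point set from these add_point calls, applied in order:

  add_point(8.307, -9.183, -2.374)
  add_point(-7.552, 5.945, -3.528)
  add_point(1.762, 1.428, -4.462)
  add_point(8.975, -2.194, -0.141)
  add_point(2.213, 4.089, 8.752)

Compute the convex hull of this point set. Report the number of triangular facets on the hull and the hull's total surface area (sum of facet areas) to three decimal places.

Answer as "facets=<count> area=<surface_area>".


facets=6 area=376.495

Points on the hull: [0, 1, 2, 3, 4] (5 of 5).

Area of each hull facet:
  f1: (p4, p0, p1) → 142.6337
  f2: (p4, p0, p3) → 36.7638
  f3: (p2, p0, p1) → 38.1621
  f4: (p2, p0, p3) → 33.2860
  f5: (p2, p4, p1) → 69.3593
  f6: (p2, p4, p3) → 56.2897
Σ area = 376.495

Euler: V−E+F = 5−9+6 = 2.


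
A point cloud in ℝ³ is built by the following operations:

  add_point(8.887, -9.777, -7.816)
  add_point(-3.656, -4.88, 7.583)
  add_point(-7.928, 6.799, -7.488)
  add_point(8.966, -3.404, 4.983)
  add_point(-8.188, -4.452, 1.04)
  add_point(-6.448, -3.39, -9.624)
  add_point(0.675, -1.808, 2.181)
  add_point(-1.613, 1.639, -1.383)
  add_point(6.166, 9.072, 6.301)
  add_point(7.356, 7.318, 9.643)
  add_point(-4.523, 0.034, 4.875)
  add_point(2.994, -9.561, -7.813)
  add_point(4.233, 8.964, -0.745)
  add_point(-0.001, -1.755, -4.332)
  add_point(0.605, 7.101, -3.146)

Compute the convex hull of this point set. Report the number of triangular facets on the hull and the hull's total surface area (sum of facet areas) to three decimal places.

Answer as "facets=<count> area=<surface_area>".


Points on the hull: [0, 1, 2, 3, 4, 5, 8, 9, 10, 11, 12] (11 of 15).

Area of each hull facet:
  f1: (p1, p0, p3) → 92.0242
  f2: (p5, p2, p4) → 56.6176
  f3: (p5, p2, p0) → 77.1888
  f4: (p12, p0, p8) → 72.0129
  f5: (p12, p2, p8) → 37.0729
  f6: (p12, p2, p0) → 143.8297
  f7: (p9, p1, p3) → 76.0864
  f8: (p9, p0, p3) → 55.0604
  f9: (p9, p0, p8) → 46.5916
  f10: (p11, p1, p4) → 60.3244
  f11: (p11, p1, p0) → 47.2303
  f12: (p11, p5, p4) → 61.8370
  f13: (p11, p5, p0) → 17.9789
  f14: (p10, p9, p1) → 41.3307
  f15: (p10, p2, p4) → 48.1465
  f16: (p10, p1, p4) → 19.2595
  f17: (p10, p2, p8) → 101.9363
  f18: (p10, p9, p8) → 27.8295
Σ area = 1082.357

Check V−E+F: 11 − 27 + 18 = 2.

facets=18 area=1082.357


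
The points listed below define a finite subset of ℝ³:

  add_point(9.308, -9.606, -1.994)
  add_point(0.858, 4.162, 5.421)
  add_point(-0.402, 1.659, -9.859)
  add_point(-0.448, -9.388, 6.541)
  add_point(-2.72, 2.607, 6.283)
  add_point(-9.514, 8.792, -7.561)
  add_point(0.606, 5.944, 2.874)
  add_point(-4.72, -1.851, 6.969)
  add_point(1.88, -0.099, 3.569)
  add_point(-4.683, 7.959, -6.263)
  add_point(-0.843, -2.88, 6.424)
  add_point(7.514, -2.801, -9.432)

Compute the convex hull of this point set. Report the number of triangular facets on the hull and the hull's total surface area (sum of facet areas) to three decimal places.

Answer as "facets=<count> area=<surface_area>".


facets=18 area=802.993

Hull vertices (11/12): indices [0, 1, 2, 3, 4, 5, 6, 7, 9, 10, 11].

Area of each hull facet:
  f1: (p3, p7, p5) → 65.5944
  f2: (p3, p2, p5) → 114.8552
  f3: (p3, p2, p0) → 108.0143
  f4: (p9, p2, p5) → 18.5238
  f5: (p9, p6, p5) → 18.9923
  f6: (p11, p2, p0) → 39.9908
  f7: (p11, p6, p0) → 84.4318
  f8: (p11, p9, p2) → 23.5358
  f9: (p11, p9, p6) → 84.3266
  f10: (p1, p6, p0) → 27.4428
  f11: (p1, p3, p0) → 88.0084
  f12: (p10, p3, p7) → 12.5517
  f13: (p10, p1, p3) → 7.4959
  f14: (p4, p10, p7) → 9.8285
  f15: (p4, p10, p1) → 11.5478
  f16: (p4, p7, p5) → 39.2725
  f17: (p4, p6, p5) → 42.6909
  f18: (p4, p1, p6) → 5.8894
Σ area = 802.993

Euler characteristic 11−27+18 = 2 ✓


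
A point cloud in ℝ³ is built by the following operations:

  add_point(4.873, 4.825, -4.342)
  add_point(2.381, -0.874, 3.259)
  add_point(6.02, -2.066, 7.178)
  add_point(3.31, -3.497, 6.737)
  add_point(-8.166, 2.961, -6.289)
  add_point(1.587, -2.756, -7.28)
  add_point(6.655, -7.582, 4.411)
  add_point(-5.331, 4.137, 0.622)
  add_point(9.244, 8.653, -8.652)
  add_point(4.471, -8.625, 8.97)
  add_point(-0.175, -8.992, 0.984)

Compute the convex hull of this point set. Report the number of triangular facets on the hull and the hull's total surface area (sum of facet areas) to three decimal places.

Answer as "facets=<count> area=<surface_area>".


9 of the 11 inputs are extreme points: [2, 3, 4, 5, 6, 7, 8, 9, 10].

Area of each hull facet:
  f1: (p7, p8, p4) → 66.9451
  f2: (p7, p10, p4) → 53.3417
  f3: (p7, p10, p9) → 64.2960
  f4: (p5, p8, p4) → 78.1663
  f5: (p5, p10, p4) → 59.3671
  f6: (p2, p7, p8) → 123.6726
  f7: (p6, p10, p9) → 20.0506
  f8: (p6, p5, p10) → 40.6296
  f9: (p6, p5, p8) → 92.6784
  f10: (p6, p2, p8) → 59.7699
  f11: (p6, p2, p9) → 15.4702
  f12: (p3, p7, p9) → 20.0630
  f13: (p3, p2, p9) → 8.6966
  f14: (p3, p2, p7) → 18.7230
Σ area = 721.870

Check V−E+F: 9 − 21 + 14 = 2.

facets=14 area=721.870


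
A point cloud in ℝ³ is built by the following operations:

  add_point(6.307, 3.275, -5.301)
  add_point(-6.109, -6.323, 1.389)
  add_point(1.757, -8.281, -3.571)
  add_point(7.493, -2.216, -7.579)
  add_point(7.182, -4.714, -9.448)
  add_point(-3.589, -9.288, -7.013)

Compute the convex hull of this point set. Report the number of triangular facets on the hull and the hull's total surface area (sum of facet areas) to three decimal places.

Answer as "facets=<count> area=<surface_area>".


facets=8 area=285.053

6 of the 6 inputs are extreme points: [0, 1, 2, 3, 4, 5].

Triangle areas on the boundary:
  f1: (p5, p0, p1) → 73.2568
  f2: (p2, p0, p1) → 58.5814
  f3: (p2, p0, p3) → 26.6896
  f4: (p2, p5, p1) → 28.3424
  f5: (p4, p2, p3) → 13.7271
  f6: (p4, p2, p5) → 27.5016
  f7: (p4, p0, p3) → 3.5803
  f8: (p4, p5, p0) → 53.3735
Σ area = 285.053

Euler: V−E+F = 6−12+8 = 2.


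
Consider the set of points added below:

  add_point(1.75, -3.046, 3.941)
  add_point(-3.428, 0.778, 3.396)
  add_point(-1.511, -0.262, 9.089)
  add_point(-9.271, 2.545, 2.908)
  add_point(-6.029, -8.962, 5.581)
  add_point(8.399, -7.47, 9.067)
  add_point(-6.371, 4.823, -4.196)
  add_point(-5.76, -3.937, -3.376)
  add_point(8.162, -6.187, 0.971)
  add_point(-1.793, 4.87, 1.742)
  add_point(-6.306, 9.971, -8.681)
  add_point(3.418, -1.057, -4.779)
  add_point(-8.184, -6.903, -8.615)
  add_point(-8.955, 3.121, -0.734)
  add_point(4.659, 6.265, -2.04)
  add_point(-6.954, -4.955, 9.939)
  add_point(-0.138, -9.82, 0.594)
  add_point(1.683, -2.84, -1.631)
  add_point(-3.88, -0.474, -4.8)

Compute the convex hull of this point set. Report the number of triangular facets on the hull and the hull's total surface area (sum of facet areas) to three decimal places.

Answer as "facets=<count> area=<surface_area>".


facets=22 area=1058.920

Points on the hull: [2, 3, 4, 5, 8, 9, 10, 11, 12, 13, 14, 15, 16] (13 of 19).

Per-facet area ½‖(b−a)×(c−a)‖:
  f1: (p15, p12, p3) → 78.6315
  f2: (p13, p10, p3) → 10.7968
  f3: (p13, p12, p3) → 20.6033
  f4: (p13, p12, p10) → 69.0872
  f5: (p9, p10, p3) → 49.0488
  f6: (p9, p14, p10) → 46.5543
  f7: (p8, p12, p16) → 48.5745
  f8: (p8, p16, p5) → 37.1809
  f9: (p8, p14, p5) → 50.4125
  f10: (p4, p16, p5) → 47.4922
  f11: (p4, p15, p5) → 44.5225
  f12: (p4, p12, p16) → 48.7760
  f13: (p4, p15, p12) → 34.9630
  f14: (p2, p15, p3) → 35.3567
  f15: (p2, p9, p3) → 34.2836
  f16: (p2, p15, p5) → 43.1835
  f17: (p2, p14, p5) → 87.3307
  f18: (p2, p9, p14) → 29.8152
  f19: (p11, p8, p12) → 56.5831
  f20: (p11, p8, p14) → 34.9170
  f21: (p11, p12, p10) → 98.0459
  f22: (p11, p14, p10) → 52.7611
Σ area = 1058.920

Euler characteristic 13−33+22 = 2 ✓


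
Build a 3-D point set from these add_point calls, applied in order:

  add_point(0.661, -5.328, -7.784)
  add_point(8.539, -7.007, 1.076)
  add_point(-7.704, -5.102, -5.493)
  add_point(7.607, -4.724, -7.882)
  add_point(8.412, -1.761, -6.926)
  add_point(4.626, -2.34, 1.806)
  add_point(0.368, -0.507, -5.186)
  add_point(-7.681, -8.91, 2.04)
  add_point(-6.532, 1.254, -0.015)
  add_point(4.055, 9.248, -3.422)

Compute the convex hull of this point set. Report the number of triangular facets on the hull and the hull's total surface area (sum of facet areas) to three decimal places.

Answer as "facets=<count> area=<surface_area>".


Extreme-point indices: [0, 1, 2, 3, 4, 5, 7, 8, 9] — 9 of 10 on the boundary.

Triangle areas on the boundary:
  f1: (p7, p3, p1) → 75.9930
  f2: (p4, p9, p1) → 57.1060
  f3: (p4, p3, p1) → 14.8848
  f4: (p4, p3, p9) → 11.4329
  f5: (p5, p9, p1) → 28.8829
  f6: (p5, p7, p1) → 41.8715
  f7: (p0, p7, p2) → 35.7086
  f8: (p0, p7, p3) → 35.2503
  f9: (p0, p9, p2) → 67.2006
  f10: (p0, p3, p9) → 51.9481
  f11: (p8, p5, p9) → 69.7849
  f12: (p8, p5, p7) → 60.3435
  f13: (p8, p9, p2) → 53.5741
  f14: (p8, p7, p2) → 34.7209
Σ area = 638.702

Check V−E+F: 9 − 21 + 14 = 2.

facets=14 area=638.702


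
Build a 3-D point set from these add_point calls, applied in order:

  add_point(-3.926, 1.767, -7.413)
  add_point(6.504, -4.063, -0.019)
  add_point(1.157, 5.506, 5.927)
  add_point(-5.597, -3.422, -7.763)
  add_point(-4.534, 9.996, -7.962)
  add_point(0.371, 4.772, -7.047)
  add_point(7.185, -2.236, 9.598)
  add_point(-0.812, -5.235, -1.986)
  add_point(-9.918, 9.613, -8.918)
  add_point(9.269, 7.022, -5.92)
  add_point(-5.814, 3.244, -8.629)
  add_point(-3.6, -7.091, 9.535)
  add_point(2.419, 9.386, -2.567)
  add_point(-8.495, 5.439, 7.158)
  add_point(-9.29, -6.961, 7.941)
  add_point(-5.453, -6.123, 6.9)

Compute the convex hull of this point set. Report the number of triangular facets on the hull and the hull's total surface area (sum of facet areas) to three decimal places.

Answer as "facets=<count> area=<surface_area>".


facets=22 area=1161.704

Hull vertices (13/16): indices [1, 2, 3, 4, 6, 7, 8, 9, 10, 11, 12, 13, 14].

Facet areas (half cross-product norm):
  f1: (p13, p6, p11) → 80.6894
  f2: (p10, p9, p8) → 56.6343
  f3: (p10, p3, p8) → 13.2267
  f4: (p10, p3, p9) → 52.1657
  f5: (p1, p6, p9) → 60.6683
  f6: (p1, p3, p9) → 91.9530
  f7: (p1, p6, p11) → 57.4173
  f8: (p4, p9, p8) → 10.8584
  f9: (p2, p6, p9) → 75.5615
  f10: (p2, p13, p6) → 43.4944
  f11: (p14, p13, p11) → 36.7837
  f12: (p14, p3, p8) → 111.2104
  f13: (p14, p13, p8) → 98.8403
  f14: (p7, p1, p11) → 45.9878
  f15: (p7, p1, p3) → 19.6359
  f16: (p7, p14, p11) → 35.4304
  f17: (p7, p14, p3) → 49.8267
  f18: (p12, p4, p9) → 31.6293
  f19: (p12, p2, p9) → 34.9272
  f20: (p12, p2, p13) → 44.3929
  f21: (p12, p13, p8) → 98.7074
  f22: (p12, p4, p8) → 11.6633
Σ area = 1161.704

Check V−E+F: 13 − 33 + 22 = 2.


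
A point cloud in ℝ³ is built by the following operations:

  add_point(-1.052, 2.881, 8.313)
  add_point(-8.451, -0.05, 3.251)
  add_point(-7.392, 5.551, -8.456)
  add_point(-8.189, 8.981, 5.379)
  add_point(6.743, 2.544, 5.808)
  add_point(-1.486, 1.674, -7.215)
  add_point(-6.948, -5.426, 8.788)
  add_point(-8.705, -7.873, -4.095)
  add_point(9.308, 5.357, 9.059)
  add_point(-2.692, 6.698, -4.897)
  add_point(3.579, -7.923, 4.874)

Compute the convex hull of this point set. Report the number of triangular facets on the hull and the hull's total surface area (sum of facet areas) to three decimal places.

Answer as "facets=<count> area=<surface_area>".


facets=18 area=948.568

11 of the 11 inputs are extreme points: [0, 1, 2, 3, 4, 5, 6, 7, 8, 9, 10].

Per-facet area ½‖(b−a)×(c−a)‖:
  f1: (p2, p3, p7) → 100.8948
  f2: (p5, p2, p7) → 44.3530
  f3: (p10, p6, p7) → 73.6960
  f4: (p10, p6, p8) → 86.4465
  f5: (p10, p5, p7) → 89.1175
  f6: (p1, p3, p7) → 24.8571
  f7: (p1, p6, p7) → 42.1966
  f8: (p1, p6, p3) → 31.6345
  f9: (p0, p3, p8) → 42.7426
  f10: (p0, p6, p8) → 36.2217
  f11: (p0, p6, p3) → 49.9056
  f12: (p9, p5, p8) → 51.9550
  f13: (p9, p5, p2) → 16.4859
  f14: (p9, p3, p8) → 103.0721
  f15: (p9, p2, p3) → 35.0311
  f16: (p4, p5, p8) → 20.1528
  f17: (p4, p10, p8) → 18.5094
  f18: (p4, p10, p5) → 81.2955
Σ area = 948.568

Check V−E+F: 11 − 27 + 18 = 2.


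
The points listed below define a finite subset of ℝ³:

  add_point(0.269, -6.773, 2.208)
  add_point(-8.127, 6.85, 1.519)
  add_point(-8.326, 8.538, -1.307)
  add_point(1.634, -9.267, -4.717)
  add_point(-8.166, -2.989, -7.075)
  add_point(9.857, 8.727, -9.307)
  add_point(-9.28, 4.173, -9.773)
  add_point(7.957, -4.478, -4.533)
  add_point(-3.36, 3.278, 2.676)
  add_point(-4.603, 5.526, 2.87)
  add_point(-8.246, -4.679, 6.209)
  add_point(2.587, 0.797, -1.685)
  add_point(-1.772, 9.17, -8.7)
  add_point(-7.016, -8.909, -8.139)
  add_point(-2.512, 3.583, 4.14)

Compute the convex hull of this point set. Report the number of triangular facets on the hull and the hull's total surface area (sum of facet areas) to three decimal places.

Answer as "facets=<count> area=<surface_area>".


Hull vertices (13/15): indices [0, 1, 2, 3, 4, 5, 6, 7, 9, 10, 12, 13, 14].

Per-facet area ½‖(b−a)×(c−a)‖:
  f1: (p2, p10, p6) → 72.7133
  f2: (p13, p5, p6) → 131.3774
  f3: (p13, p10, p3) → 67.3743
  f4: (p7, p13, p5) → 108.0506
  f5: (p7, p13, p3) → 25.4030
  f6: (p12, p5, p6) → 31.9028
  f7: (p12, p2, p6) → 39.0857
  f8: (p12, p2, p5) → 41.3572
  f9: (p14, p7, p5) → 109.6754
  f10: (p4, p10, p6) → 45.9246
  f11: (p4, p13, p6) → 12.0176
  f12: (p4, p13, p10) → 40.9485
  f13: (p0, p10, p3) → 28.3769
  f14: (p0, p7, p3) → 29.6080
  f15: (p0, p14, p10) → 45.3020
  f16: (p0, p14, p7) → 56.8401
  f17: (p1, p2, p10) → 12.4113
  f18: (p9, p14, p10) → 15.6858
  f19: (p9, p1, p10) → 22.5261
  f20: (p9, p14, p5) → 29.6436
  f21: (p9, p2, p5) → 60.8276
  f22: (p9, p1, p2) → 5.6646
Σ area = 1032.716

Euler: V−E+F = 13−33+22 = 2.

facets=22 area=1032.716


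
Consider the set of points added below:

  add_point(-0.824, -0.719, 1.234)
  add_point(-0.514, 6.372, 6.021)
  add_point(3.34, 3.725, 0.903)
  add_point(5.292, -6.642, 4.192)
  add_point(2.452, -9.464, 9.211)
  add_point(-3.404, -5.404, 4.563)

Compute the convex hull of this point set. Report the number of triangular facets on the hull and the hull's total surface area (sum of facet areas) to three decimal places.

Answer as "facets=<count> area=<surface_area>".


facets=8 area=259.305

6 of the 6 inputs are extreme points: [0, 1, 2, 3, 4, 5].

Area of each hull facet:
  f1: (p4, p3, p5) → 25.7580
  f2: (p4, p1, p5) → 50.5331
  f3: (p4, p1, p3) → 45.7883
  f4: (p2, p1, p3) → 37.2114
  f5: (p0, p3, p5) → 26.2114
  f6: (p0, p2, p3) → 27.4703
  f7: (p0, p1, p5) → 25.4057
  f8: (p0, p2, p1) → 20.9269
Σ area = 259.305

Euler characteristic 6−12+8 = 2 ✓


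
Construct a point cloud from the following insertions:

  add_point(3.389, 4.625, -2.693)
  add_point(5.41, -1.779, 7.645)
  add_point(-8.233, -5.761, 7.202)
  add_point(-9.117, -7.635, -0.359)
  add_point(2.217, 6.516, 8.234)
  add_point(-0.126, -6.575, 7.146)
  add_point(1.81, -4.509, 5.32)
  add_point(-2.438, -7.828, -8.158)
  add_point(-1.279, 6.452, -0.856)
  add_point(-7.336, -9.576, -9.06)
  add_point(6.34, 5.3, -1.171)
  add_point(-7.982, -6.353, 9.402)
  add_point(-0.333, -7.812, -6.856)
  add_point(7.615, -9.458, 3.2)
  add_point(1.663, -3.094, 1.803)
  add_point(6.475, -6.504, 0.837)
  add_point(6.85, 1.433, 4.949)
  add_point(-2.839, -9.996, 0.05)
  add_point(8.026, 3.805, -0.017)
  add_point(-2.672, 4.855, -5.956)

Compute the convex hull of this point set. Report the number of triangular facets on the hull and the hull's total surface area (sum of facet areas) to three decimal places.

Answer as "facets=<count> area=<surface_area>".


17 of the 20 inputs are extreme points: [1, 2, 3, 4, 5, 7, 8, 9, 10, 11, 12, 13, 15, 16, 17, 18, 19].

Facet areas (half cross-product norm):
  f1: (p17, p11, p3) → 33.0498
  f2: (p17, p13, p11) → 60.6189
  f3: (p16, p4, p18) → 20.8905
  f4: (p16, p13, p18) → 30.0332
  f5: (p5, p13, p11) → 12.7767
  f6: (p10, p4, p18) → 13.0482
  f7: (p7, p10, p19) → 65.3695
  f8: (p2, p11, p3) → 4.3281
  f9: (p2, p19, p3) → 58.9318
  f10: (p1, p16, p4) → 16.8924
  f11: (p1, p16, p13) → 19.7032
  f12: (p1, p5, p13) → 30.7604
  f13: (p1, p11, p4) → 63.4463
  f14: (p1, p5, p11) → 21.7810
  f15: (p8, p10, p4) → 35.6366
  f16: (p8, p10, p19) → 20.9922
  f17: (p8, p2, p19) → 44.3372
  f18: (p8, p11, p4) → 79.1141
  f19: (p8, p2, p11) → 14.4909
  f20: (p12, p10, p18) → 19.9453
  f21: (p12, p7, p10) → 16.2405
  f22: (p9, p19, p3) → 66.3770
  f23: (p9, p7, p19) → 31.9710
  f24: (p9, p17, p3) → 29.9288
  f25: (p9, p17, p13) → 40.7968
  f26: (p9, p12, p13) → 31.2574
  f27: (p9, p12, p7) → 3.0879
  f28: (p15, p13, p18) → 13.8310
  f29: (p15, p12, p18) → 53.4511
  f30: (p15, p12, p13) → 17.2239
Σ area = 970.312

Euler: V−E+F = 17−45+30 = 2.

facets=30 area=970.312
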